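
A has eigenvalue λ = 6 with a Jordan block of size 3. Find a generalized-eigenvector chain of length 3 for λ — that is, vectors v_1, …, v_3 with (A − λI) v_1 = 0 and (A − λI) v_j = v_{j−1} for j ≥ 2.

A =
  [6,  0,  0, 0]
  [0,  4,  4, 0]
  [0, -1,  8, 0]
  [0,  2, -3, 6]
A Jordan chain for λ = 6 of length 3:
v_1 = (0, 0, 0, -1)ᵀ
v_2 = (0, -2, -1, 2)ᵀ
v_3 = (0, 1, 0, 0)ᵀ

Let N = A − (6)·I. We want v_3 with N^3 v_3 = 0 but N^2 v_3 ≠ 0; then v_{j-1} := N · v_j for j = 3, …, 2.

Pick v_3 = (0, 1, 0, 0)ᵀ.
Then v_2 = N · v_3 = (0, -2, -1, 2)ᵀ.
Then v_1 = N · v_2 = (0, 0, 0, -1)ᵀ.

Sanity check: (A − (6)·I) v_1 = (0, 0, 0, 0)ᵀ = 0. ✓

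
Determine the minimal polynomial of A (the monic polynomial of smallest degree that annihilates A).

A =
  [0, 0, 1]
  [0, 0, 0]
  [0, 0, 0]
x^2

The characteristic polynomial is χ_A(x) = x^3, so the eigenvalues are known. The minimal polynomial is
  m_A(x) = Π_λ (x − λ)^{k_λ}
where k_λ is the size of the *largest* Jordan block for λ (equivalently, the smallest k with (A − λI)^k v = 0 for every generalised eigenvector v of λ).

  λ = 0: largest Jordan block has size 2, contributing (x − 0)^2

So m_A(x) = x^2 = x^2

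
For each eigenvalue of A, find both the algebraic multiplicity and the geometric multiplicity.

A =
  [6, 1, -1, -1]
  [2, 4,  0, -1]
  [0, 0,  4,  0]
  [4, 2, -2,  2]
λ = 4: alg = 4, geom = 2

Step 1 — factor the characteristic polynomial to read off the algebraic multiplicities:
  χ_A(x) = (x - 4)^4

Step 2 — compute geometric multiplicities via the rank-nullity identity g(λ) = n − rank(A − λI):
  rank(A − (4)·I) = 2, so dim ker(A − (4)·I) = n − 2 = 2

Summary:
  λ = 4: algebraic multiplicity = 4, geometric multiplicity = 2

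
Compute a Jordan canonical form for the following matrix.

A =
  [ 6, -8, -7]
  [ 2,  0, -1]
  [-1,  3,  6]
J_3(4)

The characteristic polynomial is
  det(x·I − A) = x^3 - 12*x^2 + 48*x - 64 = (x - 4)^3

Eigenvalues and multiplicities (the geometric multiplicity of λ is n − rank(A − λI), which equals the number of Jordan blocks for λ):
  λ = 4: algebraic multiplicity = 3, geometric multiplicity = 1

Determining the block sizes for each eigenvalue:
  λ = 4: one block (gm = 1), so the single block has size am = 3 → block sizes [3]

Assembling the blocks gives a Jordan form
J =
  [4, 1, 0]
  [0, 4, 1]
  [0, 0, 4]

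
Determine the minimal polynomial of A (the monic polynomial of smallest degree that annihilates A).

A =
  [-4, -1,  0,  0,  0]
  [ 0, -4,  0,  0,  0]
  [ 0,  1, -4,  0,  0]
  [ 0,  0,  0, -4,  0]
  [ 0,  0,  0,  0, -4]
x^2 + 8*x + 16

The characteristic polynomial is χ_A(x) = (x + 4)^5, so the eigenvalues are known. The minimal polynomial is
  m_A(x) = Π_λ (x − λ)^{k_λ}
where k_λ is the size of the *largest* Jordan block for λ (equivalently, the smallest k with (A − λI)^k v = 0 for every generalised eigenvector v of λ).

  λ = -4: largest Jordan block has size 2, contributing (x + 4)^2

So m_A(x) = (x + 4)^2 = x^2 + 8*x + 16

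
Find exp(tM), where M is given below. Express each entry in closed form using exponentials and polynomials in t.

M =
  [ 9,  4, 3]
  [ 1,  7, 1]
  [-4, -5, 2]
e^{tM} =
  [t^2*exp(6*t)/2 + 3*t*exp(6*t) + exp(6*t), t^2*exp(6*t)/2 + 4*t*exp(6*t), t^2*exp(6*t)/2 + 3*t*exp(6*t)]
  [t*exp(6*t), t*exp(6*t) + exp(6*t), t*exp(6*t)]
  [-t^2*exp(6*t)/2 - 4*t*exp(6*t), -t^2*exp(6*t)/2 - 5*t*exp(6*t), -t^2*exp(6*t)/2 - 4*t*exp(6*t) + exp(6*t)]

Strategy: write M = P · J · P⁻¹ where J is a Jordan canonical form, so e^{tM} = P · e^{tJ} · P⁻¹, and e^{tJ} can be computed block-by-block.

M has Jordan form
J =
  [6, 1, 0]
  [0, 6, 1]
  [0, 0, 6]
(up to reordering of blocks).

Per-block formulas:
  For a 3×3 Jordan block J_3(6): exp(t · J_3(6)) = e^(6t)·(I + t·N + (t^2/2)·N^2), where N is the 3×3 nilpotent shift.

After assembling e^{tJ} and conjugating by P, we get:

e^{tM} =
  [t^2*exp(6*t)/2 + 3*t*exp(6*t) + exp(6*t), t^2*exp(6*t)/2 + 4*t*exp(6*t), t^2*exp(6*t)/2 + 3*t*exp(6*t)]
  [t*exp(6*t), t*exp(6*t) + exp(6*t), t*exp(6*t)]
  [-t^2*exp(6*t)/2 - 4*t*exp(6*t), -t^2*exp(6*t)/2 - 5*t*exp(6*t), -t^2*exp(6*t)/2 - 4*t*exp(6*t) + exp(6*t)]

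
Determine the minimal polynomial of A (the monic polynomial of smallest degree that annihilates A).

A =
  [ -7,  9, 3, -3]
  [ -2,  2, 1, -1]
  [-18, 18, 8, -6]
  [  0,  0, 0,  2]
x^3 - 3*x^2 + 4

The characteristic polynomial is χ_A(x) = (x - 2)^3*(x + 1), so the eigenvalues are known. The minimal polynomial is
  m_A(x) = Π_λ (x − λ)^{k_λ}
where k_λ is the size of the *largest* Jordan block for λ (equivalently, the smallest k with (A − λI)^k v = 0 for every generalised eigenvector v of λ).

  λ = -1: largest Jordan block has size 1, contributing (x + 1)
  λ = 2: largest Jordan block has size 2, contributing (x − 2)^2

So m_A(x) = (x - 2)^2*(x + 1) = x^3 - 3*x^2 + 4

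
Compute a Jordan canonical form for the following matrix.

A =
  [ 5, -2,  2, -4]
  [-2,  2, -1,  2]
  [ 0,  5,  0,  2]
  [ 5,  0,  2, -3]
J_2(1) ⊕ J_2(1)

The characteristic polynomial is
  det(x·I − A) = x^4 - 4*x^3 + 6*x^2 - 4*x + 1 = (x - 1)^4

Eigenvalues and multiplicities (the geometric multiplicity of λ is n − rank(A − λI), which equals the number of Jordan blocks for λ):
  λ = 1: algebraic multiplicity = 4, geometric multiplicity = 2

Determining the block sizes for each eigenvalue:
  λ = 1: with am = 4 and gm = 2, the partition is not yet determined (e.g. several partitions of 4 into 2 parts exist). Let N = A − (1)·I. Computing rank(N^1) = 2, rank(N^2) = 0; the number of blocks of size ≥ j is rank(N^{j−1}) − rank(N^j), giving [2, 2]. So we have 2 block(s) of size 2 → block sizes [2, 2]

Assembling the blocks gives a Jordan form
J =
  [1, 1, 0, 0]
  [0, 1, 0, 0]
  [0, 0, 1, 1]
  [0, 0, 0, 1]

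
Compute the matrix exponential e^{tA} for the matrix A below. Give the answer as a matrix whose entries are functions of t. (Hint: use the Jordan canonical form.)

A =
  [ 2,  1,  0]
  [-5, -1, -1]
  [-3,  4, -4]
e^{tA} =
  [2*t^2*exp(-t) + 3*t*exp(-t) + exp(-t), 3*t^2*exp(-t)/2 + t*exp(-t), -t^2*exp(-t)/2]
  [-6*t^2*exp(-t) - 5*t*exp(-t), -9*t^2*exp(-t)/2 + exp(-t), 3*t^2*exp(-t)/2 - t*exp(-t)]
  [-10*t^2*exp(-t) - 3*t*exp(-t), -15*t^2*exp(-t)/2 + 4*t*exp(-t), 5*t^2*exp(-t)/2 - 3*t*exp(-t) + exp(-t)]

Strategy: write A = P · J · P⁻¹ where J is a Jordan canonical form, so e^{tA} = P · e^{tJ} · P⁻¹, and e^{tJ} can be computed block-by-block.

A has Jordan form
J =
  [-1,  1,  0]
  [ 0, -1,  1]
  [ 0,  0, -1]
(up to reordering of blocks).

Per-block formulas:
  For a 3×3 Jordan block J_3(-1): exp(t · J_3(-1)) = e^(-1t)·(I + t·N + (t^2/2)·N^2), where N is the 3×3 nilpotent shift.

After assembling e^{tJ} and conjugating by P, we get:

e^{tA} =
  [2*t^2*exp(-t) + 3*t*exp(-t) + exp(-t), 3*t^2*exp(-t)/2 + t*exp(-t), -t^2*exp(-t)/2]
  [-6*t^2*exp(-t) - 5*t*exp(-t), -9*t^2*exp(-t)/2 + exp(-t), 3*t^2*exp(-t)/2 - t*exp(-t)]
  [-10*t^2*exp(-t) - 3*t*exp(-t), -15*t^2*exp(-t)/2 + 4*t*exp(-t), 5*t^2*exp(-t)/2 - 3*t*exp(-t) + exp(-t)]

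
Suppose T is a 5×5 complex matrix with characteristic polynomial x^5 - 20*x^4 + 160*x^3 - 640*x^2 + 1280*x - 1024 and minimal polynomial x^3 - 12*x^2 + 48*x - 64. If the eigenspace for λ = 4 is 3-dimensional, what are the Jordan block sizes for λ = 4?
Block sizes for λ = 4: [3, 1, 1]

Step 1 — from the characteristic polynomial, algebraic multiplicity of λ = 4 is 5. From dim ker(T − (4)·I) = 3, there are exactly 3 Jordan blocks for λ = 4.
Step 2 — from the minimal polynomial, the factor (x − 4)^3 tells us the largest block for λ = 4 has size 3.
Step 3 — with total size 5, 3 blocks, and largest block 3, the block sizes (in nonincreasing order) are [3, 1, 1].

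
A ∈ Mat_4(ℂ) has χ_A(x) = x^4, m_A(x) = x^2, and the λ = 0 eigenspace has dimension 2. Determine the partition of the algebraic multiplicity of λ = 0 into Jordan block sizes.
Block sizes for λ = 0: [2, 2]

Step 1 — from the characteristic polynomial, algebraic multiplicity of λ = 0 is 4. From dim ker(A − (0)·I) = 2, there are exactly 2 Jordan blocks for λ = 0.
Step 2 — from the minimal polynomial, the factor (x − 0)^2 tells us the largest block for λ = 0 has size 2.
Step 3 — with total size 4, 2 blocks, and largest block 2, the block sizes (in nonincreasing order) are [2, 2].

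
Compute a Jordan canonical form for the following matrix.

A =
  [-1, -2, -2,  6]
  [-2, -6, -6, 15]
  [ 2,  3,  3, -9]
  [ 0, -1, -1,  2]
J_1(-1) ⊕ J_1(-1) ⊕ J_2(0)

The characteristic polynomial is
  det(x·I − A) = x^4 + 2*x^3 + x^2 = x^2*(x + 1)^2

Eigenvalues and multiplicities (the geometric multiplicity of λ is n − rank(A − λI), which equals the number of Jordan blocks for λ):
  λ = -1: algebraic multiplicity = 2, geometric multiplicity = 2
  λ = 0: algebraic multiplicity = 2, geometric multiplicity = 1

Determining the block sizes for each eigenvalue:
  λ = -1: gm = am = 2, so every block has size 1 → block sizes [1, 1]
  λ = 0: one block (gm = 1), so the single block has size am = 2 → block sizes [2]

Assembling the blocks gives a Jordan form
J =
  [-1,  0, 0, 0]
  [ 0, -1, 0, 0]
  [ 0,  0, 0, 1]
  [ 0,  0, 0, 0]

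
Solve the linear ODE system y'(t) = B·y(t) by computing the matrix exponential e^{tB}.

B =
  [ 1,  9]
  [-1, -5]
e^{tB} =
  [3*t*exp(-2*t) + exp(-2*t), 9*t*exp(-2*t)]
  [-t*exp(-2*t), -3*t*exp(-2*t) + exp(-2*t)]

Strategy: write B = P · J · P⁻¹ where J is a Jordan canonical form, so e^{tB} = P · e^{tJ} · P⁻¹, and e^{tJ} can be computed block-by-block.

B has Jordan form
J =
  [-2,  1]
  [ 0, -2]
(up to reordering of blocks).

Per-block formulas:
  For a 2×2 Jordan block J_2(-2): exp(t · J_2(-2)) = e^(-2t)·(I + t·N), where N is the 2×2 nilpotent shift.

After assembling e^{tJ} and conjugating by P, we get:

e^{tB} =
  [3*t*exp(-2*t) + exp(-2*t), 9*t*exp(-2*t)]
  [-t*exp(-2*t), -3*t*exp(-2*t) + exp(-2*t)]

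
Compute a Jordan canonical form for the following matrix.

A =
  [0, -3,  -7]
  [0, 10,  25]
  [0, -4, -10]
J_3(0)

The characteristic polynomial is
  det(x·I − A) = x^3

Eigenvalues and multiplicities (the geometric multiplicity of λ is n − rank(A − λI), which equals the number of Jordan blocks for λ):
  λ = 0: algebraic multiplicity = 3, geometric multiplicity = 1

Determining the block sizes for each eigenvalue:
  λ = 0: one block (gm = 1), so the single block has size am = 3 → block sizes [3]

Assembling the blocks gives a Jordan form
J =
  [0, 1, 0]
  [0, 0, 1]
  [0, 0, 0]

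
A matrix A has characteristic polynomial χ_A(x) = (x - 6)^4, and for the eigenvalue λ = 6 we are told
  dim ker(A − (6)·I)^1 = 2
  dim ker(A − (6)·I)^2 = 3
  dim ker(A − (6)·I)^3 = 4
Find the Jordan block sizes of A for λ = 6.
Block sizes for λ = 6: [3, 1]

From the dimensions of kernels of powers, the number of Jordan blocks of size at least j is d_j − d_{j−1} where d_j = dim ker(N^j) (with d_0 = 0). Computing the differences gives [2, 1, 1].
The number of blocks of size exactly k is (#blocks of size ≥ k) − (#blocks of size ≥ k + 1), so the partition is: 1 block(s) of size 1, 1 block(s) of size 3.
In nonincreasing order the block sizes are [3, 1].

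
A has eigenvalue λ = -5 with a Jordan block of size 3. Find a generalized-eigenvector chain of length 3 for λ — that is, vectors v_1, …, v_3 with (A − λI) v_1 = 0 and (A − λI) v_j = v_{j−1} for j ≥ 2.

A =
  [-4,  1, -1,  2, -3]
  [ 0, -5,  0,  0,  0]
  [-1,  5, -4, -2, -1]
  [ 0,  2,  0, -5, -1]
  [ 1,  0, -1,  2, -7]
A Jordan chain for λ = -5 of length 3:
v_1 = (-1, 0, -3, -1, 0)ᵀ
v_2 = (1, 0, -1, 0, 1)ᵀ
v_3 = (1, 0, 0, 0, 0)ᵀ

Let N = A − (-5)·I. We want v_3 with N^3 v_3 = 0 but N^2 v_3 ≠ 0; then v_{j-1} := N · v_j for j = 3, …, 2.

Pick v_3 = (1, 0, 0, 0, 0)ᵀ.
Then v_2 = N · v_3 = (1, 0, -1, 0, 1)ᵀ.
Then v_1 = N · v_2 = (-1, 0, -3, -1, 0)ᵀ.

Sanity check: (A − (-5)·I) v_1 = (0, 0, 0, 0, 0)ᵀ = 0. ✓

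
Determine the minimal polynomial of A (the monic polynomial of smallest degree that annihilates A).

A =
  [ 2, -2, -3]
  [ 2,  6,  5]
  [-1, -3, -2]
x^3 - 6*x^2 + 12*x - 8

The characteristic polynomial is χ_A(x) = (x - 2)^3, so the eigenvalues are known. The minimal polynomial is
  m_A(x) = Π_λ (x − λ)^{k_λ}
where k_λ is the size of the *largest* Jordan block for λ (equivalently, the smallest k with (A − λI)^k v = 0 for every generalised eigenvector v of λ).

  λ = 2: largest Jordan block has size 3, contributing (x − 2)^3

So m_A(x) = (x - 2)^3 = x^3 - 6*x^2 + 12*x - 8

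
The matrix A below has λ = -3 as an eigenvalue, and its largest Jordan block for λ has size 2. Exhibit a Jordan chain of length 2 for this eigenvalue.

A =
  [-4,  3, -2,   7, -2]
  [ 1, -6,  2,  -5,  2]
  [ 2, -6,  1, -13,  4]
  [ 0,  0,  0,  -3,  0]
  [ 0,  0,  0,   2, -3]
A Jordan chain for λ = -3 of length 2:
v_1 = (-1, 1, 2, 0, 0)ᵀ
v_2 = (1, 0, 0, 0, 0)ᵀ

Let N = A − (-3)·I. We want v_2 with N^2 v_2 = 0 but N^1 v_2 ≠ 0; then v_{j-1} := N · v_j for j = 2, …, 2.

Pick v_2 = (1, 0, 0, 0, 0)ᵀ.
Then v_1 = N · v_2 = (-1, 1, 2, 0, 0)ᵀ.

Sanity check: (A − (-3)·I) v_1 = (0, 0, 0, 0, 0)ᵀ = 0. ✓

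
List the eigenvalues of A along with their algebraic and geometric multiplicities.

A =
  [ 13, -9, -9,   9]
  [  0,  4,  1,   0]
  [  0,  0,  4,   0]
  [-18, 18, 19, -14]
λ = -5: alg = 1, geom = 1; λ = 4: alg = 3, geom = 2

Step 1 — factor the characteristic polynomial to read off the algebraic multiplicities:
  χ_A(x) = (x - 4)^3*(x + 5)

Step 2 — compute geometric multiplicities via the rank-nullity identity g(λ) = n − rank(A − λI):
  rank(A − (-5)·I) = 3, so dim ker(A − (-5)·I) = n − 3 = 1
  rank(A − (4)·I) = 2, so dim ker(A − (4)·I) = n − 2 = 2

Summary:
  λ = -5: algebraic multiplicity = 1, geometric multiplicity = 1
  λ = 4: algebraic multiplicity = 3, geometric multiplicity = 2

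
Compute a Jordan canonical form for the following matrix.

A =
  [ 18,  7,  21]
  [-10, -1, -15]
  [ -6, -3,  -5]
J_2(4) ⊕ J_1(4)

The characteristic polynomial is
  det(x·I − A) = x^3 - 12*x^2 + 48*x - 64 = (x - 4)^3

Eigenvalues and multiplicities (the geometric multiplicity of λ is n − rank(A − λI), which equals the number of Jordan blocks for λ):
  λ = 4: algebraic multiplicity = 3, geometric multiplicity = 2

Determining the block sizes for each eigenvalue:
  λ = 4: 2 blocks summing to 3 forces exactly one block of size 2 and the rest size 1 → block sizes [2, 1]

Assembling the blocks gives a Jordan form
J =
  [4, 1, 0]
  [0, 4, 0]
  [0, 0, 4]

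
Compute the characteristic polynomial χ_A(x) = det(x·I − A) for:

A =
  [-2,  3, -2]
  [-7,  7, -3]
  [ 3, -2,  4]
x^3 - 9*x^2 + 27*x - 27

Expanding det(x·I − A) (e.g. by cofactor expansion or by noting that A is similar to its Jordan form J, which has the same characteristic polynomial as A) gives
  χ_A(x) = x^3 - 9*x^2 + 27*x - 27
which factors as (x - 3)^3. The eigenvalues (with algebraic multiplicities) are λ = 3 with multiplicity 3.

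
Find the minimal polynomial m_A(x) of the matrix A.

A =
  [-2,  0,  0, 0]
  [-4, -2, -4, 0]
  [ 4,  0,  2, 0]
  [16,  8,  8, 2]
x^2 - 4

The characteristic polynomial is χ_A(x) = (x - 2)^2*(x + 2)^2, so the eigenvalues are known. The minimal polynomial is
  m_A(x) = Π_λ (x − λ)^{k_λ}
where k_λ is the size of the *largest* Jordan block for λ (equivalently, the smallest k with (A − λI)^k v = 0 for every generalised eigenvector v of λ).

  λ = -2: largest Jordan block has size 1, contributing (x + 2)
  λ = 2: largest Jordan block has size 1, contributing (x − 2)

So m_A(x) = (x - 2)*(x + 2) = x^2 - 4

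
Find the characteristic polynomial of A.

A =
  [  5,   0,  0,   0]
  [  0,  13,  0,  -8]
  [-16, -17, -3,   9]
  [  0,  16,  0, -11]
x^4 - 4*x^3 - 26*x^2 + 60*x + 225

Expanding det(x·I − A) (e.g. by cofactor expansion or by noting that A is similar to its Jordan form J, which has the same characteristic polynomial as A) gives
  χ_A(x) = x^4 - 4*x^3 - 26*x^2 + 60*x + 225
which factors as (x - 5)^2*(x + 3)^2. The eigenvalues (with algebraic multiplicities) are λ = -3 with multiplicity 2, λ = 5 with multiplicity 2.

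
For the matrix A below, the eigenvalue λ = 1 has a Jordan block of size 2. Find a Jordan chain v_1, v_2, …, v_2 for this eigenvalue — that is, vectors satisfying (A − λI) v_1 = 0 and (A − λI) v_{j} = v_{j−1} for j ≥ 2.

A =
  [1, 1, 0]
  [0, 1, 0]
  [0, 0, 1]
A Jordan chain for λ = 1 of length 2:
v_1 = (1, 0, 0)ᵀ
v_2 = (0, 1, 0)ᵀ

Let N = A − (1)·I. We want v_2 with N^2 v_2 = 0 but N^1 v_2 ≠ 0; then v_{j-1} := N · v_j for j = 2, …, 2.

Pick v_2 = (0, 1, 0)ᵀ.
Then v_1 = N · v_2 = (1, 0, 0)ᵀ.

Sanity check: (A − (1)·I) v_1 = (0, 0, 0)ᵀ = 0. ✓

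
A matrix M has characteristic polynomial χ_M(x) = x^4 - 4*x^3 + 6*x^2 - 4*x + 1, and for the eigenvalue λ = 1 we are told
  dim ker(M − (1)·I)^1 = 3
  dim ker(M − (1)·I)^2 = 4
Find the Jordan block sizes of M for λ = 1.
Block sizes for λ = 1: [2, 1, 1]

From the dimensions of kernels of powers, the number of Jordan blocks of size at least j is d_j − d_{j−1} where d_j = dim ker(N^j) (with d_0 = 0). Computing the differences gives [3, 1].
The number of blocks of size exactly k is (#blocks of size ≥ k) − (#blocks of size ≥ k + 1), so the partition is: 2 block(s) of size 1, 1 block(s) of size 2.
In nonincreasing order the block sizes are [2, 1, 1].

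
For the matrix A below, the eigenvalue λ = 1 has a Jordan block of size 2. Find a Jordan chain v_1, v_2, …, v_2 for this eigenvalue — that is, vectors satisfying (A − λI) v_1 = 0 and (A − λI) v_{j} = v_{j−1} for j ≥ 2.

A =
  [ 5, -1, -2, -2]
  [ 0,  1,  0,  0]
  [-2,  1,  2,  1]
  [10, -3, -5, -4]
A Jordan chain for λ = 1 of length 2:
v_1 = (4, 0, -2, 10)ᵀ
v_2 = (1, 0, 0, 0)ᵀ

Let N = A − (1)·I. We want v_2 with N^2 v_2 = 0 but N^1 v_2 ≠ 0; then v_{j-1} := N · v_j for j = 2, …, 2.

Pick v_2 = (1, 0, 0, 0)ᵀ.
Then v_1 = N · v_2 = (4, 0, -2, 10)ᵀ.

Sanity check: (A − (1)·I) v_1 = (0, 0, 0, 0)ᵀ = 0. ✓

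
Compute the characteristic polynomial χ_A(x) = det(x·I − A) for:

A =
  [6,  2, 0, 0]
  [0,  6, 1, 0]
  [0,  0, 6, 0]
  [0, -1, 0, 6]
x^4 - 24*x^3 + 216*x^2 - 864*x + 1296

Expanding det(x·I − A) (e.g. by cofactor expansion or by noting that A is similar to its Jordan form J, which has the same characteristic polynomial as A) gives
  χ_A(x) = x^4 - 24*x^3 + 216*x^2 - 864*x + 1296
which factors as (x - 6)^4. The eigenvalues (with algebraic multiplicities) are λ = 6 with multiplicity 4.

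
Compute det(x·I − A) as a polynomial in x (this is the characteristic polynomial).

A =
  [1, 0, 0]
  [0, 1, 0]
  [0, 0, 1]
x^3 - 3*x^2 + 3*x - 1

Expanding det(x·I − A) (e.g. by cofactor expansion or by noting that A is similar to its Jordan form J, which has the same characteristic polynomial as A) gives
  χ_A(x) = x^3 - 3*x^2 + 3*x - 1
which factors as (x - 1)^3. The eigenvalues (with algebraic multiplicities) are λ = 1 with multiplicity 3.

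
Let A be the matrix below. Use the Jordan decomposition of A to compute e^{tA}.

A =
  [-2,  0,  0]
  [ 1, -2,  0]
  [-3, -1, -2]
e^{tA} =
  [exp(-2*t), 0, 0]
  [t*exp(-2*t), exp(-2*t), 0]
  [-t^2*exp(-2*t)/2 - 3*t*exp(-2*t), -t*exp(-2*t), exp(-2*t)]

Strategy: write A = P · J · P⁻¹ where J is a Jordan canonical form, so e^{tA} = P · e^{tJ} · P⁻¹, and e^{tJ} can be computed block-by-block.

A has Jordan form
J =
  [-2,  1,  0]
  [ 0, -2,  1]
  [ 0,  0, -2]
(up to reordering of blocks).

Per-block formulas:
  For a 3×3 Jordan block J_3(-2): exp(t · J_3(-2)) = e^(-2t)·(I + t·N + (t^2/2)·N^2), where N is the 3×3 nilpotent shift.

After assembling e^{tJ} and conjugating by P, we get:

e^{tA} =
  [exp(-2*t), 0, 0]
  [t*exp(-2*t), exp(-2*t), 0]
  [-t^2*exp(-2*t)/2 - 3*t*exp(-2*t), -t*exp(-2*t), exp(-2*t)]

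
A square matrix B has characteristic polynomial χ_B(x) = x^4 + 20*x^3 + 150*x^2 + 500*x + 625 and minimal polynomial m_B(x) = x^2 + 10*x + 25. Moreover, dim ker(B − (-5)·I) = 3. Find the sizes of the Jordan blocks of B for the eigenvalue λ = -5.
Block sizes for λ = -5: [2, 1, 1]

Step 1 — from the characteristic polynomial, algebraic multiplicity of λ = -5 is 4. From dim ker(B − (-5)·I) = 3, there are exactly 3 Jordan blocks for λ = -5.
Step 2 — from the minimal polynomial, the factor (x + 5)^2 tells us the largest block for λ = -5 has size 2.
Step 3 — with total size 4, 3 blocks, and largest block 2, the block sizes (in nonincreasing order) are [2, 1, 1].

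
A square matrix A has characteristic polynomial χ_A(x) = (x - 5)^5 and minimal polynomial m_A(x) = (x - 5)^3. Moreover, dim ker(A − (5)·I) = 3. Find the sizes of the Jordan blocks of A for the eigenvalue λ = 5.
Block sizes for λ = 5: [3, 1, 1]

Step 1 — from the characteristic polynomial, algebraic multiplicity of λ = 5 is 5. From dim ker(A − (5)·I) = 3, there are exactly 3 Jordan blocks for λ = 5.
Step 2 — from the minimal polynomial, the factor (x − 5)^3 tells us the largest block for λ = 5 has size 3.
Step 3 — with total size 5, 3 blocks, and largest block 3, the block sizes (in nonincreasing order) are [3, 1, 1].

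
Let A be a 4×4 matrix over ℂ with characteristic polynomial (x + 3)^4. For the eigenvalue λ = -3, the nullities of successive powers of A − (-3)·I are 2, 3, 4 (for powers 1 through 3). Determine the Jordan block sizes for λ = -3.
Block sizes for λ = -3: [3, 1]

From the dimensions of kernels of powers, the number of Jordan blocks of size at least j is d_j − d_{j−1} where d_j = dim ker(N^j) (with d_0 = 0). Computing the differences gives [2, 1, 1].
The number of blocks of size exactly k is (#blocks of size ≥ k) − (#blocks of size ≥ k + 1), so the partition is: 1 block(s) of size 1, 1 block(s) of size 3.
In nonincreasing order the block sizes are [3, 1].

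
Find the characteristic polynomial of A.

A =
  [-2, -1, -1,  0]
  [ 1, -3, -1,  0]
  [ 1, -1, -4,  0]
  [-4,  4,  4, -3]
x^4 + 12*x^3 + 54*x^2 + 108*x + 81

Expanding det(x·I − A) (e.g. by cofactor expansion or by noting that A is similar to its Jordan form J, which has the same characteristic polynomial as A) gives
  χ_A(x) = x^4 + 12*x^3 + 54*x^2 + 108*x + 81
which factors as (x + 3)^4. The eigenvalues (with algebraic multiplicities) are λ = -3 with multiplicity 4.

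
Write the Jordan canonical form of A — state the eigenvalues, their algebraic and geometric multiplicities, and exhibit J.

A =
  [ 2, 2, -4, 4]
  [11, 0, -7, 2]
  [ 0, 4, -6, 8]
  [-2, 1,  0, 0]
J_3(-2) ⊕ J_1(2)

The characteristic polynomial is
  det(x·I − A) = x^4 + 4*x^3 - 16*x - 16 = (x - 2)*(x + 2)^3

Eigenvalues and multiplicities (the geometric multiplicity of λ is n − rank(A − λI), which equals the number of Jordan blocks for λ):
  λ = -2: algebraic multiplicity = 3, geometric multiplicity = 1
  λ = 2: algebraic multiplicity = 1, geometric multiplicity = 1

Determining the block sizes for each eigenvalue:
  λ = -2: one block (gm = 1), so the single block has size am = 3 → block sizes [3]
  λ = 2: one block (gm = 1), so the single block has size am = 1 → block sizes [1]

Assembling the blocks gives a Jordan form
J =
  [-2,  1,  0, 0]
  [ 0, -2,  1, 0]
  [ 0,  0, -2, 0]
  [ 0,  0,  0, 2]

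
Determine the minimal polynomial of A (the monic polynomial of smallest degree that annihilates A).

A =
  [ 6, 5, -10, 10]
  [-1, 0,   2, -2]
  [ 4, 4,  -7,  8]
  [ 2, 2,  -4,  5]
x^2 - 2*x + 1

The characteristic polynomial is χ_A(x) = (x - 1)^4, so the eigenvalues are known. The minimal polynomial is
  m_A(x) = Π_λ (x − λ)^{k_λ}
where k_λ is the size of the *largest* Jordan block for λ (equivalently, the smallest k with (A − λI)^k v = 0 for every generalised eigenvector v of λ).

  λ = 1: largest Jordan block has size 2, contributing (x − 1)^2

So m_A(x) = (x - 1)^2 = x^2 - 2*x + 1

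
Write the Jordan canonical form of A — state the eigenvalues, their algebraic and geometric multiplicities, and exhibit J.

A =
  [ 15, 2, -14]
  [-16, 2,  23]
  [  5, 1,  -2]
J_3(5)

The characteristic polynomial is
  det(x·I − A) = x^3 - 15*x^2 + 75*x - 125 = (x - 5)^3

Eigenvalues and multiplicities (the geometric multiplicity of λ is n − rank(A − λI), which equals the number of Jordan blocks for λ):
  λ = 5: algebraic multiplicity = 3, geometric multiplicity = 1

Determining the block sizes for each eigenvalue:
  λ = 5: one block (gm = 1), so the single block has size am = 3 → block sizes [3]

Assembling the blocks gives a Jordan form
J =
  [5, 1, 0]
  [0, 5, 1]
  [0, 0, 5]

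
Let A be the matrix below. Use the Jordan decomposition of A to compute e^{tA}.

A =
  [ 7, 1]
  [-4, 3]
e^{tA} =
  [2*t*exp(5*t) + exp(5*t), t*exp(5*t)]
  [-4*t*exp(5*t), -2*t*exp(5*t) + exp(5*t)]

Strategy: write A = P · J · P⁻¹ where J is a Jordan canonical form, so e^{tA} = P · e^{tJ} · P⁻¹, and e^{tJ} can be computed block-by-block.

A has Jordan form
J =
  [5, 1]
  [0, 5]
(up to reordering of blocks).

Per-block formulas:
  For a 2×2 Jordan block J_2(5): exp(t · J_2(5)) = e^(5t)·(I + t·N), where N is the 2×2 nilpotent shift.

After assembling e^{tJ} and conjugating by P, we get:

e^{tA} =
  [2*t*exp(5*t) + exp(5*t), t*exp(5*t)]
  [-4*t*exp(5*t), -2*t*exp(5*t) + exp(5*t)]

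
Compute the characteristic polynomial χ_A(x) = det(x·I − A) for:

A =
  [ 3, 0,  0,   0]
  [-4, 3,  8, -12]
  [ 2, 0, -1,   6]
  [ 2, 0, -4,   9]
x^4 - 14*x^3 + 72*x^2 - 162*x + 135

Expanding det(x·I − A) (e.g. by cofactor expansion or by noting that A is similar to its Jordan form J, which has the same characteristic polynomial as A) gives
  χ_A(x) = x^4 - 14*x^3 + 72*x^2 - 162*x + 135
which factors as (x - 5)*(x - 3)^3. The eigenvalues (with algebraic multiplicities) are λ = 3 with multiplicity 3, λ = 5 with multiplicity 1.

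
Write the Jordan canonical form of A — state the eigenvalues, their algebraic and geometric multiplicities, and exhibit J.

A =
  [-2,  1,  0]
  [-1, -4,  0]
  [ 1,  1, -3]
J_2(-3) ⊕ J_1(-3)

The characteristic polynomial is
  det(x·I − A) = x^3 + 9*x^2 + 27*x + 27 = (x + 3)^3

Eigenvalues and multiplicities (the geometric multiplicity of λ is n − rank(A − λI), which equals the number of Jordan blocks for λ):
  λ = -3: algebraic multiplicity = 3, geometric multiplicity = 2

Determining the block sizes for each eigenvalue:
  λ = -3: 2 blocks summing to 3 forces exactly one block of size 2 and the rest size 1 → block sizes [2, 1]

Assembling the blocks gives a Jordan form
J =
  [-3,  1,  0]
  [ 0, -3,  0]
  [ 0,  0, -3]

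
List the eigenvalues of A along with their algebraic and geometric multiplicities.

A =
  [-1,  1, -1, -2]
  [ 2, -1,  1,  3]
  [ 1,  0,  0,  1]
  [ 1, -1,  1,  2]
λ = 0: alg = 4, geom = 2

Step 1 — factor the characteristic polynomial to read off the algebraic multiplicities:
  χ_A(x) = x^4

Step 2 — compute geometric multiplicities via the rank-nullity identity g(λ) = n − rank(A − λI):
  rank(A − (0)·I) = 2, so dim ker(A − (0)·I) = n − 2 = 2

Summary:
  λ = 0: algebraic multiplicity = 4, geometric multiplicity = 2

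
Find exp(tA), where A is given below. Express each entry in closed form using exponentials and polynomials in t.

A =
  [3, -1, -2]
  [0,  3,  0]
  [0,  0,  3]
e^{tA} =
  [exp(3*t), -t*exp(3*t), -2*t*exp(3*t)]
  [0, exp(3*t), 0]
  [0, 0, exp(3*t)]

Strategy: write A = P · J · P⁻¹ where J is a Jordan canonical form, so e^{tA} = P · e^{tJ} · P⁻¹, and e^{tJ} can be computed block-by-block.

A has Jordan form
J =
  [3, 1, 0]
  [0, 3, 0]
  [0, 0, 3]
(up to reordering of blocks).

Per-block formulas:
  For a 2×2 Jordan block J_2(3): exp(t · J_2(3)) = e^(3t)·(I + t·N), where N is the 2×2 nilpotent shift.
  For a 1×1 block at λ = 3: exp(t · [3]) = [e^(3t)].

After assembling e^{tJ} and conjugating by P, we get:

e^{tA} =
  [exp(3*t), -t*exp(3*t), -2*t*exp(3*t)]
  [0, exp(3*t), 0]
  [0, 0, exp(3*t)]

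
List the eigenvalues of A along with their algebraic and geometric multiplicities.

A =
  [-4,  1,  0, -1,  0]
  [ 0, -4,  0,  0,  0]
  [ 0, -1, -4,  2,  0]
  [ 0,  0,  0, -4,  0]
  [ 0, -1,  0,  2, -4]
λ = -4: alg = 5, geom = 3

Step 1 — factor the characteristic polynomial to read off the algebraic multiplicities:
  χ_A(x) = (x + 4)^5

Step 2 — compute geometric multiplicities via the rank-nullity identity g(λ) = n − rank(A − λI):
  rank(A − (-4)·I) = 2, so dim ker(A − (-4)·I) = n − 2 = 3

Summary:
  λ = -4: algebraic multiplicity = 5, geometric multiplicity = 3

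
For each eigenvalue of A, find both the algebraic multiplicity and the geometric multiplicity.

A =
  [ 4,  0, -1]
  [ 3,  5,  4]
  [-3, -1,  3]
λ = 4: alg = 3, geom = 1

Step 1 — factor the characteristic polynomial to read off the algebraic multiplicities:
  χ_A(x) = (x - 4)^3

Step 2 — compute geometric multiplicities via the rank-nullity identity g(λ) = n − rank(A − λI):
  rank(A − (4)·I) = 2, so dim ker(A − (4)·I) = n − 2 = 1

Summary:
  λ = 4: algebraic multiplicity = 3, geometric multiplicity = 1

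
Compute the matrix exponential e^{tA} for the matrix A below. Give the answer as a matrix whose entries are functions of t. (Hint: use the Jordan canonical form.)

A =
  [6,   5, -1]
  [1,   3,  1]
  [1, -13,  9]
e^{tA} =
  [2*t^2*exp(6*t) + exp(6*t), -t^2*exp(6*t) + 5*t*exp(6*t), t^2*exp(6*t) - t*exp(6*t)]
  [-t^2*exp(6*t) + t*exp(6*t), t^2*exp(6*t)/2 - 3*t*exp(6*t) + exp(6*t), -t^2*exp(6*t)/2 + t*exp(6*t)]
  [-5*t^2*exp(6*t) + t*exp(6*t), 5*t^2*exp(6*t)/2 - 13*t*exp(6*t), -5*t^2*exp(6*t)/2 + 3*t*exp(6*t) + exp(6*t)]

Strategy: write A = P · J · P⁻¹ where J is a Jordan canonical form, so e^{tA} = P · e^{tJ} · P⁻¹, and e^{tJ} can be computed block-by-block.

A has Jordan form
J =
  [6, 1, 0]
  [0, 6, 1]
  [0, 0, 6]
(up to reordering of blocks).

Per-block formulas:
  For a 3×3 Jordan block J_3(6): exp(t · J_3(6)) = e^(6t)·(I + t·N + (t^2/2)·N^2), where N is the 3×3 nilpotent shift.

After assembling e^{tJ} and conjugating by P, we get:

e^{tA} =
  [2*t^2*exp(6*t) + exp(6*t), -t^2*exp(6*t) + 5*t*exp(6*t), t^2*exp(6*t) - t*exp(6*t)]
  [-t^2*exp(6*t) + t*exp(6*t), t^2*exp(6*t)/2 - 3*t*exp(6*t) + exp(6*t), -t^2*exp(6*t)/2 + t*exp(6*t)]
  [-5*t^2*exp(6*t) + t*exp(6*t), 5*t^2*exp(6*t)/2 - 13*t*exp(6*t), -5*t^2*exp(6*t)/2 + 3*t*exp(6*t) + exp(6*t)]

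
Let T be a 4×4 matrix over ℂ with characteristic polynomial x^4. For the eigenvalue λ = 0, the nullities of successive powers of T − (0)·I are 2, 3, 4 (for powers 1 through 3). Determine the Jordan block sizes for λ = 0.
Block sizes for λ = 0: [3, 1]

From the dimensions of kernels of powers, the number of Jordan blocks of size at least j is d_j − d_{j−1} where d_j = dim ker(N^j) (with d_0 = 0). Computing the differences gives [2, 1, 1].
The number of blocks of size exactly k is (#blocks of size ≥ k) − (#blocks of size ≥ k + 1), so the partition is: 1 block(s) of size 1, 1 block(s) of size 3.
In nonincreasing order the block sizes are [3, 1].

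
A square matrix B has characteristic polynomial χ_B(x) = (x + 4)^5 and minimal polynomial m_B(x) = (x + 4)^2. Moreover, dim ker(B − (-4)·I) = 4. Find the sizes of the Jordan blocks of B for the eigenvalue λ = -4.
Block sizes for λ = -4: [2, 1, 1, 1]

Step 1 — from the characteristic polynomial, algebraic multiplicity of λ = -4 is 5. From dim ker(B − (-4)·I) = 4, there are exactly 4 Jordan blocks for λ = -4.
Step 2 — from the minimal polynomial, the factor (x + 4)^2 tells us the largest block for λ = -4 has size 2.
Step 3 — with total size 5, 4 blocks, and largest block 2, the block sizes (in nonincreasing order) are [2, 1, 1, 1].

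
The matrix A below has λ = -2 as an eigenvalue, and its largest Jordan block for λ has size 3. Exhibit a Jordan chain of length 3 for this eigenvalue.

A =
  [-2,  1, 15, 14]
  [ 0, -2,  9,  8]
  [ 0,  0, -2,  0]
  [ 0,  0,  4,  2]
A Jordan chain for λ = -2 of length 3:
v_1 = (1, 0, 0, 0)ᵀ
v_2 = (1, 1, 0, 0)ᵀ
v_3 = (0, 0, 1, -1)ᵀ

Let N = A − (-2)·I. We want v_3 with N^3 v_3 = 0 but N^2 v_3 ≠ 0; then v_{j-1} := N · v_j for j = 3, …, 2.

Pick v_3 = (0, 0, 1, -1)ᵀ.
Then v_2 = N · v_3 = (1, 1, 0, 0)ᵀ.
Then v_1 = N · v_2 = (1, 0, 0, 0)ᵀ.

Sanity check: (A − (-2)·I) v_1 = (0, 0, 0, 0)ᵀ = 0. ✓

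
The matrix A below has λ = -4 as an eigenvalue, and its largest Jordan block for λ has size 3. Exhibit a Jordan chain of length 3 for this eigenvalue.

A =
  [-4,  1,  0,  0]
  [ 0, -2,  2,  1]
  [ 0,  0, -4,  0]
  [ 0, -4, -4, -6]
A Jordan chain for λ = -4 of length 3:
v_1 = (2, 0, 0, 0)ᵀ
v_2 = (1, 2, 0, -4)ᵀ
v_3 = (0, 1, 0, 0)ᵀ

Let N = A − (-4)·I. We want v_3 with N^3 v_3 = 0 but N^2 v_3 ≠ 0; then v_{j-1} := N · v_j for j = 3, …, 2.

Pick v_3 = (0, 1, 0, 0)ᵀ.
Then v_2 = N · v_3 = (1, 2, 0, -4)ᵀ.
Then v_1 = N · v_2 = (2, 0, 0, 0)ᵀ.

Sanity check: (A − (-4)·I) v_1 = (0, 0, 0, 0)ᵀ = 0. ✓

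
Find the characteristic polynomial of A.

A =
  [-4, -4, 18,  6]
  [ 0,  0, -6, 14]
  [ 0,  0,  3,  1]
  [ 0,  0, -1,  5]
x^4 - 4*x^3 - 16*x^2 + 64*x

Expanding det(x·I − A) (e.g. by cofactor expansion or by noting that A is similar to its Jordan form J, which has the same characteristic polynomial as A) gives
  χ_A(x) = x^4 - 4*x^3 - 16*x^2 + 64*x
which factors as x*(x - 4)^2*(x + 4). The eigenvalues (with algebraic multiplicities) are λ = -4 with multiplicity 1, λ = 0 with multiplicity 1, λ = 4 with multiplicity 2.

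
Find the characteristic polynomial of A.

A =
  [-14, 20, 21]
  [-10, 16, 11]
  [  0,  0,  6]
x^3 - 8*x^2 - 12*x + 144

Expanding det(x·I − A) (e.g. by cofactor expansion or by noting that A is similar to its Jordan form J, which has the same characteristic polynomial as A) gives
  χ_A(x) = x^3 - 8*x^2 - 12*x + 144
which factors as (x - 6)^2*(x + 4). The eigenvalues (with algebraic multiplicities) are λ = -4 with multiplicity 1, λ = 6 with multiplicity 2.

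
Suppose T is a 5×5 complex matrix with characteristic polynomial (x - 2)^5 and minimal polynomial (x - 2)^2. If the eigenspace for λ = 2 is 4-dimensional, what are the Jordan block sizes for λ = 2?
Block sizes for λ = 2: [2, 1, 1, 1]

Step 1 — from the characteristic polynomial, algebraic multiplicity of λ = 2 is 5. From dim ker(T − (2)·I) = 4, there are exactly 4 Jordan blocks for λ = 2.
Step 2 — from the minimal polynomial, the factor (x − 2)^2 tells us the largest block for λ = 2 has size 2.
Step 3 — with total size 5, 4 blocks, and largest block 2, the block sizes (in nonincreasing order) are [2, 1, 1, 1].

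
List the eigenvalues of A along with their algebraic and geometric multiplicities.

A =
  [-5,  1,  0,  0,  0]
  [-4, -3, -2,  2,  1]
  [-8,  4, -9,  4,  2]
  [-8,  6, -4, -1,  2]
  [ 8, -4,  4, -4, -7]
λ = -5: alg = 5, geom = 3

Step 1 — factor the characteristic polynomial to read off the algebraic multiplicities:
  χ_A(x) = (x + 5)^5

Step 2 — compute geometric multiplicities via the rank-nullity identity g(λ) = n − rank(A − λI):
  rank(A − (-5)·I) = 2, so dim ker(A − (-5)·I) = n − 2 = 3

Summary:
  λ = -5: algebraic multiplicity = 5, geometric multiplicity = 3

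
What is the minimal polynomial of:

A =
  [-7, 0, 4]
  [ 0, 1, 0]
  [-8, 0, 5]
x^2 + 2*x - 3

The characteristic polynomial is χ_A(x) = (x - 1)^2*(x + 3), so the eigenvalues are known. The minimal polynomial is
  m_A(x) = Π_λ (x − λ)^{k_λ}
where k_λ is the size of the *largest* Jordan block for λ (equivalently, the smallest k with (A − λI)^k v = 0 for every generalised eigenvector v of λ).

  λ = -3: largest Jordan block has size 1, contributing (x + 3)
  λ = 1: largest Jordan block has size 1, contributing (x − 1)

So m_A(x) = (x - 1)*(x + 3) = x^2 + 2*x - 3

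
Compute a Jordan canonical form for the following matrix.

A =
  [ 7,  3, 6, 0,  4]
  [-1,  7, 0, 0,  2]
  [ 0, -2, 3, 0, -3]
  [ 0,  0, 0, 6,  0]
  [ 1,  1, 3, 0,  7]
J_3(6) ⊕ J_1(6) ⊕ J_1(6)

The characteristic polynomial is
  det(x·I − A) = x^5 - 30*x^4 + 360*x^3 - 2160*x^2 + 6480*x - 7776 = (x - 6)^5

Eigenvalues and multiplicities (the geometric multiplicity of λ is n − rank(A − λI), which equals the number of Jordan blocks for λ):
  λ = 6: algebraic multiplicity = 5, geometric multiplicity = 3

Determining the block sizes for each eigenvalue:
  λ = 6: with am = 5 and gm = 3, the partition is not yet determined (e.g. several partitions of 5 into 3 parts exist). Let N = A − (6)·I. Computing rank(N^1) = 2, rank(N^2) = 1, rank(N^3) = 0; the number of blocks of size ≥ j is rank(N^{j−1}) − rank(N^j), giving [3, 1, 1]. So we have 1 block(s) of size 3, 2 block(s) of size 1 → block sizes [3, 1, 1]

Assembling the blocks gives a Jordan form
J =
  [6, 1, 0, 0, 0]
  [0, 6, 1, 0, 0]
  [0, 0, 6, 0, 0]
  [0, 0, 0, 6, 0]
  [0, 0, 0, 0, 6]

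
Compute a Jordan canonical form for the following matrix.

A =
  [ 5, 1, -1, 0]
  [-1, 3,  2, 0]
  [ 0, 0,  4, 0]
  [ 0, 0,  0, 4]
J_3(4) ⊕ J_1(4)

The characteristic polynomial is
  det(x·I − A) = x^4 - 16*x^3 + 96*x^2 - 256*x + 256 = (x - 4)^4

Eigenvalues and multiplicities (the geometric multiplicity of λ is n − rank(A − λI), which equals the number of Jordan blocks for λ):
  λ = 4: algebraic multiplicity = 4, geometric multiplicity = 2

Determining the block sizes for each eigenvalue:
  λ = 4: with am = 4 and gm = 2, the partition is not yet determined (e.g. several partitions of 4 into 2 parts exist). Let N = A − (4)·I. Computing rank(N^1) = 2, rank(N^2) = 1, rank(N^3) = 0; the number of blocks of size ≥ j is rank(N^{j−1}) − rank(N^j), giving [2, 1, 1]. So we have 1 block(s) of size 3, 1 block(s) of size 1 → block sizes [3, 1]

Assembling the blocks gives a Jordan form
J =
  [4, 1, 0, 0]
  [0, 4, 1, 0]
  [0, 0, 4, 0]
  [0, 0, 0, 4]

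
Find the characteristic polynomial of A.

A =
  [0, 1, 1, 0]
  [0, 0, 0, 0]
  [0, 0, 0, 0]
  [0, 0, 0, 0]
x^4

Expanding det(x·I − A) (e.g. by cofactor expansion or by noting that A is similar to its Jordan form J, which has the same characteristic polynomial as A) gives
  χ_A(x) = x^4
which factors as x^4. The eigenvalues (with algebraic multiplicities) are λ = 0 with multiplicity 4.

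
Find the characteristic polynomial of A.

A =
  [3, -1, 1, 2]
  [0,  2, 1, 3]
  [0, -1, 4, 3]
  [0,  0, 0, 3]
x^4 - 12*x^3 + 54*x^2 - 108*x + 81

Expanding det(x·I − A) (e.g. by cofactor expansion or by noting that A is similar to its Jordan form J, which has the same characteristic polynomial as A) gives
  χ_A(x) = x^4 - 12*x^3 + 54*x^2 - 108*x + 81
which factors as (x - 3)^4. The eigenvalues (with algebraic multiplicities) are λ = 3 with multiplicity 4.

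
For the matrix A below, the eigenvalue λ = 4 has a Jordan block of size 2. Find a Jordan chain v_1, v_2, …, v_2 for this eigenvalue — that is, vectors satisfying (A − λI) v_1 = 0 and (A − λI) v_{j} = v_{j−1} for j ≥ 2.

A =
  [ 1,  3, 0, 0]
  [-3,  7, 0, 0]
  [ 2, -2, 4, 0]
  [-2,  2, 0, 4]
A Jordan chain for λ = 4 of length 2:
v_1 = (-3, -3, 2, -2)ᵀ
v_2 = (1, 0, 0, 0)ᵀ

Let N = A − (4)·I. We want v_2 with N^2 v_2 = 0 but N^1 v_2 ≠ 0; then v_{j-1} := N · v_j for j = 2, …, 2.

Pick v_2 = (1, 0, 0, 0)ᵀ.
Then v_1 = N · v_2 = (-3, -3, 2, -2)ᵀ.

Sanity check: (A − (4)·I) v_1 = (0, 0, 0, 0)ᵀ = 0. ✓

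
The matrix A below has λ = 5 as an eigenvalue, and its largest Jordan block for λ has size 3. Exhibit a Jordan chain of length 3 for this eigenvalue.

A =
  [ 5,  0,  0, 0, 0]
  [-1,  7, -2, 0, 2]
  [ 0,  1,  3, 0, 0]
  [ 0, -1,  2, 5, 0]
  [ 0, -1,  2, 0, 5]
A Jordan chain for λ = 5 of length 3:
v_1 = (0, -2, -1, 1, 1)ᵀ
v_2 = (0, -1, 0, 0, 0)ᵀ
v_3 = (1, 0, 0, 0, 0)ᵀ

Let N = A − (5)·I. We want v_3 with N^3 v_3 = 0 but N^2 v_3 ≠ 0; then v_{j-1} := N · v_j for j = 3, …, 2.

Pick v_3 = (1, 0, 0, 0, 0)ᵀ.
Then v_2 = N · v_3 = (0, -1, 0, 0, 0)ᵀ.
Then v_1 = N · v_2 = (0, -2, -1, 1, 1)ᵀ.

Sanity check: (A − (5)·I) v_1 = (0, 0, 0, 0, 0)ᵀ = 0. ✓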